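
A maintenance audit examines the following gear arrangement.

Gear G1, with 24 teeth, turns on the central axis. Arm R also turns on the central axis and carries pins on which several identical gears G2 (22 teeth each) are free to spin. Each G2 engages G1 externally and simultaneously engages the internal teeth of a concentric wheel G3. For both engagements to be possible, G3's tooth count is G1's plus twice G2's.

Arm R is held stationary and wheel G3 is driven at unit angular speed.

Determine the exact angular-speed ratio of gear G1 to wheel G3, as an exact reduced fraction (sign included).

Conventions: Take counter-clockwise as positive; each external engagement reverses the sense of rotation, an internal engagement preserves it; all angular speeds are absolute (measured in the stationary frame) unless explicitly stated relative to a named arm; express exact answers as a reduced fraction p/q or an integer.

-17/6

planetary set (24T centre, 22T on arm, 68T internal) — Willis relation
ring teeth: 24 + 2·22 = 68
24(ω_sun−ω_arm) = −68(ω_ring−ω_arm),  ω_arm = 0, ω_ring = 1
ω_sun = 0 − (68/24)(1−0) = -17/6
ω_out/ω_in = -17/6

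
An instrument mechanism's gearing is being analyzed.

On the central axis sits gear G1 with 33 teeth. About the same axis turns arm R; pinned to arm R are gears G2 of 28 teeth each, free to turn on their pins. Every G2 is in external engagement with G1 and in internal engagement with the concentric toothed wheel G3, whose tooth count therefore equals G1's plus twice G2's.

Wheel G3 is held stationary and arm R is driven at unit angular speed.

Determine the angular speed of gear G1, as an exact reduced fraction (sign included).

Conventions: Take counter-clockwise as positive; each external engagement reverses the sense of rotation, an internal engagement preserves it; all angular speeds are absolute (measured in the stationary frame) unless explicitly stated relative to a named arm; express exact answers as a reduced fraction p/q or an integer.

122/33

planetary set (33T centre, 28T on arm, 89T internal) — Willis relation
ring teeth: 33 + 2·28 = 89
33(ω_sun−ω_arm) = −89(ω_ring−ω_arm),  ω_ring = 0, ω_arm = 1
ω_sun = 1 − (89/33)(0−1) = 122/33
exact speed ratio = 122/33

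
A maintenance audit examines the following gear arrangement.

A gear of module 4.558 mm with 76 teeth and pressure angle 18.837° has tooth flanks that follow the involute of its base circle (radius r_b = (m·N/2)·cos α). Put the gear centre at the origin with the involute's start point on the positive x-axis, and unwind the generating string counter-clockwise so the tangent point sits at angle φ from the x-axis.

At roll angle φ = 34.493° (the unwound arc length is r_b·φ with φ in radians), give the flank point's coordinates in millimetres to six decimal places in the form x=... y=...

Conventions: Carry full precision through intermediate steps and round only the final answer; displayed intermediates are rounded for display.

topology: single-mesh involute geometry — m = 4.558, N = 76
pitch radius r_p = m·N/2 = 4.558·76/2 = 173.204000
base radius r_b = r_p·cos α = 173.204000·cos 18.837° = 163.927359
roll angle φ = 34.493° = 0.60201642 rad
x = r_b·(cos φ + φ·sin φ) = 190.995146
y = r_b·(sin φ − φ·cos φ) = 11.495635

x=190.995146 y=11.495635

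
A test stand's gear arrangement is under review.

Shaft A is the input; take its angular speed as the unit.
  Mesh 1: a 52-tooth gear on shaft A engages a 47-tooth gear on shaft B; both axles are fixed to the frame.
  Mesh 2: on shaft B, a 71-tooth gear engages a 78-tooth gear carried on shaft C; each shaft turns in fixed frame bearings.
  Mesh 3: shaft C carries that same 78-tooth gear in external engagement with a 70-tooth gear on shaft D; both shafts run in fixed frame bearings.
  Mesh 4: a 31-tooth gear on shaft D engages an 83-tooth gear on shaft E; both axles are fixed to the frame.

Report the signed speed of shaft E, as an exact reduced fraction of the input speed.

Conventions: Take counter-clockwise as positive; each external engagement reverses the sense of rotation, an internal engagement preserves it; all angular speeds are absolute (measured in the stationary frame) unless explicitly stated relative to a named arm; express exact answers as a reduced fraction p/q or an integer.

57226/136535

4-mesh fixed-axis compound train (all bearings frame-fixed)
mesh 1 [52T→47T]: |ω|/ω_in = 1×52/47 = 52/47, sense flips to −
mesh 2 [71T→78T]: |ω|/ω_in = (52/47)×71/78 = 142/141, sense flips to +
mesh 3 [78T→70T]: |ω|/ω_in = (142/141)×78/70 = 1846/1645, sense flips to −
mesh 4 [31T→83T]: |ω|/ω_in = (1846/1645)×31/83 = 57226/136535, sense flips to +
signed output speed (× input speed) = 57226/136535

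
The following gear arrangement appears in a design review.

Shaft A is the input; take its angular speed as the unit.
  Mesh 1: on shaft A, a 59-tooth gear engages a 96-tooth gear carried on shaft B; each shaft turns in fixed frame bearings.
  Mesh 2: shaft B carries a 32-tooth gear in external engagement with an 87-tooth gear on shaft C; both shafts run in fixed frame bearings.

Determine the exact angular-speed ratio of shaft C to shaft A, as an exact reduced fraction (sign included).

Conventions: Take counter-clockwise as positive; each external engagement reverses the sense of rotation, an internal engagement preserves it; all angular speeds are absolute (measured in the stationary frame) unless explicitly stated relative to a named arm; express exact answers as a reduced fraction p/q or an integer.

class = fixed-axis compound train [2 meshes; 2 ratios multiply, 2 sense flips]
mesh 1 [59T→96T]: running ratio 59/96, sense −
mesh 2 [32T→87T]: running ratio 59/261, sense +
ω_out/ω_in = 59/261

59/261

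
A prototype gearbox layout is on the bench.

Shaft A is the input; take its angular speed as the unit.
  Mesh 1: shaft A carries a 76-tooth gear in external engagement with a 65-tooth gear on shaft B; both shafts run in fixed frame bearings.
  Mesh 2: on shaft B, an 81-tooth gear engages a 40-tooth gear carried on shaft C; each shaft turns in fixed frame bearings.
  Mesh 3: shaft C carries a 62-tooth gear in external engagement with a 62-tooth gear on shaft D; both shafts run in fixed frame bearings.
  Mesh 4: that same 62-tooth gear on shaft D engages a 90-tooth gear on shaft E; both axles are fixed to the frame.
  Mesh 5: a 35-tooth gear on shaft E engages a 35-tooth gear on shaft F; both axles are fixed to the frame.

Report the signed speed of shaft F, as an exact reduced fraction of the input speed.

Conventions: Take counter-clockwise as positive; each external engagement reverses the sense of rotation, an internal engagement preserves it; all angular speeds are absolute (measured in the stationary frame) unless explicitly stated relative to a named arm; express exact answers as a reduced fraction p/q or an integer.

5-mesh fixed-axis compound train (all bearings frame-fixed)
mesh 1 [76T→65T]: |ω|/ω_in = 1×76/65 = 76/65, sense flips to −
mesh 2 [81T→40T]: |ω|/ω_in = (76/65)×81/40 = 1539/650, sense flips to +
mesh 3 [62T→62T]: |ω|/ω_in = (1539/650)×62/62 = 1539/650, sense flips to −
mesh 4 [62T→90T]: |ω|/ω_in = (1539/650)×62/90 = 5301/3250, sense flips to +
mesh 5 [35T→35T]: |ω|/ω_in = (5301/3250)×35/35 = 5301/3250, sense flips to −
signed output speed (× input speed) = -5301/3250

-5301/3250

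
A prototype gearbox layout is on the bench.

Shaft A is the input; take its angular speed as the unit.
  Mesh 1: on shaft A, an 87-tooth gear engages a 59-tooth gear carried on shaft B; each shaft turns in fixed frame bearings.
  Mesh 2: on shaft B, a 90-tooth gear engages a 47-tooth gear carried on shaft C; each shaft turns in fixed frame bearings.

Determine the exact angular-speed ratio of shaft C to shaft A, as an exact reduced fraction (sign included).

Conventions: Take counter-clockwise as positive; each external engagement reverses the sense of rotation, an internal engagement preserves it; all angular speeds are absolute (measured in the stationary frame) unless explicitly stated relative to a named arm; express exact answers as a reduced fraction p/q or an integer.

7830/2773

class = fixed-axis compound train [2 meshes; 2 ratios multiply, 2 sense flips]
mesh 1 [87T→59T]: running ratio 87/59, sense −
mesh 2 [90T→47T]: running ratio 7830/2773, sense +
ω_out/ω_in = 7830/2773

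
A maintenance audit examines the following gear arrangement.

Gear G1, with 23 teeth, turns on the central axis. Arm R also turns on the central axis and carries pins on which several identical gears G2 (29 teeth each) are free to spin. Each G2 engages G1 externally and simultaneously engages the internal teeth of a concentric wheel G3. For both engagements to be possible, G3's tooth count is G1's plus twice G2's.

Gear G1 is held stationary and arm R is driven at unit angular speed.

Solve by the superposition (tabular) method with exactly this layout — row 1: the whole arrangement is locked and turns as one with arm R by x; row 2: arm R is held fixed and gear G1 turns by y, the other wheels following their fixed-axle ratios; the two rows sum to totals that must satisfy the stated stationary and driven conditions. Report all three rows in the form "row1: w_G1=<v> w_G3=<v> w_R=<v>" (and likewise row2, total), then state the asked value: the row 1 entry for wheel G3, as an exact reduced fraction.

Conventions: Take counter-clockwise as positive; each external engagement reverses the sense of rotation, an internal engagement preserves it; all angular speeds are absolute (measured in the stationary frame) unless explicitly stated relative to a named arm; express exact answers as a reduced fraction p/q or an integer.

planetary set (23T centre, 29T on arm, 81T internal) — Willis relation
superposition row 1 [locked train]: every member turns x
superposition row 2 [arm held]: sun y, ring −(23/81)·y, arm 0
boundary: total ω_sun = x + y = 0 and total ω_arm = x = 1  ⇒  y = -1, x = 1
row 2 ring = −(23/81)·(-1) = 23/81
totals (row 1 + row 2): sun 1 + (-1) = 0, ring 1 + 23/81 = 104/81, arm 1 + 0 = 1
asked cell (row1, ring) = 1

row1: w_G1=1 w_G3=1 w_R=1
row2: w_G1=-1 w_G3=23/81 w_R=0
total: w_G1=0 w_G3=104/81 w_R=1
asked value: 1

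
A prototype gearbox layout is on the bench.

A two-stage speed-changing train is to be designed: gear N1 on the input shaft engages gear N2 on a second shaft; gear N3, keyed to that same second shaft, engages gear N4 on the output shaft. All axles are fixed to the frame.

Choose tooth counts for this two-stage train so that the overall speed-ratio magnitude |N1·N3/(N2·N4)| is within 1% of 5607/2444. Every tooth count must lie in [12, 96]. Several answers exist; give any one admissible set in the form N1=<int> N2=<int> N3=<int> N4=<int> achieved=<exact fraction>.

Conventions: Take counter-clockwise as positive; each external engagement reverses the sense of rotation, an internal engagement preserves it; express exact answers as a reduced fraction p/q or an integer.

design class (target 5607/2444): fixed-axis compound train
target = 5607/2444 in lowest terms: an exact hit needs N1·N3 = k·5607 and N2·N4 = k·2444 for one integer k, every count in [12, 96]; additionally prefer no 1:1 stage (N1 ≠ N2, N3 ≠ N4)
k = 1: N1·N3 = 5607 = 63·89, N2·N4 = 2444 = 26·94
achieved = 63·89/(26·94) = 5607/2444; |achieved − target| = 0 ≤ 5607/244400 ✓

N1=63 N2=26 N3=89 N4=94 achieved=5607/2444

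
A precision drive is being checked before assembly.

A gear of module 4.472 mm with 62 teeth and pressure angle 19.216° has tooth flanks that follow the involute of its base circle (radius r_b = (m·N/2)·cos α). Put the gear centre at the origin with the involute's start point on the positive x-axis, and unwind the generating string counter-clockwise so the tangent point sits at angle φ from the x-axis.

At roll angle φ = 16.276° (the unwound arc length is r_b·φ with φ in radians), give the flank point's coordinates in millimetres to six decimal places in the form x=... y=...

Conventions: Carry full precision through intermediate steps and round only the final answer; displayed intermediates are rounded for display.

x=136.083824 y=0.992228

topology: single-mesh involute geometry — m = 4.472, N = 62
pitch radius r_p = m·N/2 = 4.472·62/2 = 138.632000
base radius r_b = r_p·cos α = 138.632000·cos 19.216° = 130.908048
roll angle φ = 16.276° = 0.28406979 rad
x = r_b·(cos φ + φ·sin φ) = 136.083824
y = r_b·(sin φ − φ·cos φ) = 0.992228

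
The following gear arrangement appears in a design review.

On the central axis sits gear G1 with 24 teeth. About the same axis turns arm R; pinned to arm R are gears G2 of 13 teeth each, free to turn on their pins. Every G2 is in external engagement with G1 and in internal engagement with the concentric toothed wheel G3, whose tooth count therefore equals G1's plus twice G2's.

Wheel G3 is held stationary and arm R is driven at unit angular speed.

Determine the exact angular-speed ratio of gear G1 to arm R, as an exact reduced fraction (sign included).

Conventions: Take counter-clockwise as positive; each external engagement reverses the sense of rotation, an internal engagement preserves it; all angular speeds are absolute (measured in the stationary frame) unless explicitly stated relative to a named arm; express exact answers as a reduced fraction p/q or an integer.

planetary set (24T centre, 13T on arm, 50T internal) — Willis relation
ring teeth: 24 + 2·13 = 50
24(ω_sun−ω_arm) = −50(ω_ring−ω_arm),  ω_ring = 0, ω_arm = 1
ω_sun = 1 − (50/24)(0−1) = 37/12
ω_out/ω_in = 37/12

37/12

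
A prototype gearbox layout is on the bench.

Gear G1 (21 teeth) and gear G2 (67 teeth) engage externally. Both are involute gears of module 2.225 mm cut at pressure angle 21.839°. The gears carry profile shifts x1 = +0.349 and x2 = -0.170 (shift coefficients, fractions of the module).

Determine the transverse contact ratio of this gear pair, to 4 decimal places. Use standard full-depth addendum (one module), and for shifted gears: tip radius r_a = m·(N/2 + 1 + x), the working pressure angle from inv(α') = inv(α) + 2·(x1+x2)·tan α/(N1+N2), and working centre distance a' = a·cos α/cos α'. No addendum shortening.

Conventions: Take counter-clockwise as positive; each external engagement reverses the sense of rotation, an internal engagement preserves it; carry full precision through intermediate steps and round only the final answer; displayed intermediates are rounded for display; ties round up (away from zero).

1.5251

single-mesh involute tooth geometry (21T engaging 67T at module 2.225)
base radii: r_b1 = 21.685839, r_b2 = 69.188155
tip radii: r_a1 = 26.364025, r_a2 = 76.384250
inv(α') = inv(21.839°) + 2·(+0.349-0.170)·tan α/(21+67) = 0.02122916  ⇒  α' = 22.40427°
a' = a·cos α / cos α' = 97.9000·cos 21.839°/cos 22.40427° = 98.293413
action lengths: √(r_a1²−r_b1²) = 14.992871, √(r_a2²−r_b2²) = 32.365922
base pitch p_b = π·m·cos α = 6.488388
CR = (14.992871 + 32.365922 − 98.293413·sin 22.40427°)/6.488388 = 1.525081
contact ratio ≈ 1.5251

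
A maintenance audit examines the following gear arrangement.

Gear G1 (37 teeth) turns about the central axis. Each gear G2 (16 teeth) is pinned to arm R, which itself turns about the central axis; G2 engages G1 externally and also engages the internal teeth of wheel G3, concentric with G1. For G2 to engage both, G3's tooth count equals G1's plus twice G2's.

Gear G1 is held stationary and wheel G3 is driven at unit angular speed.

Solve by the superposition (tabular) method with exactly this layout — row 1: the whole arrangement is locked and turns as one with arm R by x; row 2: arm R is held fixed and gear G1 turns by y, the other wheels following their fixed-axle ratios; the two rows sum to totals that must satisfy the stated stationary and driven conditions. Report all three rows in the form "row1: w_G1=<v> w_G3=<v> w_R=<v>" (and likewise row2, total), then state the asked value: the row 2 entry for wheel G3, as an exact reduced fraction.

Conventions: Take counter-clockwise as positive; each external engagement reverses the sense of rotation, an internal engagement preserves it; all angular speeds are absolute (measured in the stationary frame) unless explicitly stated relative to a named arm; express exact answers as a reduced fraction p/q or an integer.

row1: w_G1=69/106 w_G3=69/106 w_R=69/106
row2: w_G1=-69/106 w_G3=37/106 w_R=0
total: w_G1=0 w_G3=1 w_R=69/106
asked value: 37/106

class = planetary set [G3 = 37+2·16 = 69; Willis about the carrier]
row 1 (train locked, turned with arm): all members turn x
superposition row 2 [arm held]: sun y, ring −(37/69)·y, arm 0
boundary: total ω_sun = x + y = 0 and total ω_ring = x − (37/69)·y = 1  ⇒  y = -69/106, x = 69/106
row 2 ring = −(37/69)·(-69/106) = 37/106
totals (row 1 + row 2): sun 69/106 + (-69/106) = 0, ring 69/106 + 37/106 = 1, arm 69/106 + 0 = 69/106
asked cell (row2, ring) = 37/106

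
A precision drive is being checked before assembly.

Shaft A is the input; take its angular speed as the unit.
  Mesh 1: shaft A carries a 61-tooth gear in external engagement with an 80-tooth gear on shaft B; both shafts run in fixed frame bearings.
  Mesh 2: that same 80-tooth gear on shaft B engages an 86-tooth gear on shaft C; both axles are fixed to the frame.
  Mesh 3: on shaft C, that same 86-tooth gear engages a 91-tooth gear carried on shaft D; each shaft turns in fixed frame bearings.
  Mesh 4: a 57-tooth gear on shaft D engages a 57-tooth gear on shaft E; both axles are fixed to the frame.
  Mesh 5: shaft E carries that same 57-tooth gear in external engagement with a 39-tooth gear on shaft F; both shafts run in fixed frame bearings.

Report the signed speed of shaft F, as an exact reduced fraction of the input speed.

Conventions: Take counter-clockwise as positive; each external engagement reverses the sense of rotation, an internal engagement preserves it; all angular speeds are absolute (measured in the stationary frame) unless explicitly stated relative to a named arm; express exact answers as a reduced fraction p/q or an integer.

5-mesh fixed-axis compound train (all bearings frame-fixed)
mesh 1 [61T→80T]: |ω|/ω_in = 1×61/80 = 61/80, sense flips to −
mesh 2 [80T→86T]: |ω|/ω_in = (61/80)×80/86 = 61/86, sense flips to +
mesh 3 [86T→91T]: |ω|/ω_in = (61/86)×86/91 = 61/91, sense flips to −
mesh 4 [57T→57T]: |ω|/ω_in = (61/91)×57/57 = 61/91, sense flips to +
mesh 5 [57T→39T]: |ω|/ω_in = (61/91)×57/39 = 1159/1183, sense flips to −
signed output speed (× input speed) = -1159/1183

-1159/1183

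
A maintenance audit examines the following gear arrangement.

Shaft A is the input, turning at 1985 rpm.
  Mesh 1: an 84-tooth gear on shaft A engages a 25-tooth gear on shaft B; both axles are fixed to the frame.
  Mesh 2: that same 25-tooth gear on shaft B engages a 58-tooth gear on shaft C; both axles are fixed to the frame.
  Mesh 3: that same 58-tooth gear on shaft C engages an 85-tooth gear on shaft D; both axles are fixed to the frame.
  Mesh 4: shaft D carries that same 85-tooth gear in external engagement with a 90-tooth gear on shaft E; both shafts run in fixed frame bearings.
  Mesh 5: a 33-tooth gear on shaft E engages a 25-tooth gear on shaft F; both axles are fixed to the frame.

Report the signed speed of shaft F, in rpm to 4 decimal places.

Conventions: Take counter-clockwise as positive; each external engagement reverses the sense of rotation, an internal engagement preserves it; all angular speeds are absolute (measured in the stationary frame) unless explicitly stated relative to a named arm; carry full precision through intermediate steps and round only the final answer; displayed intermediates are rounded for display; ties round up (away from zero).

-2445.5200 rpm

topology: fixed-axis compound train — 5 meshes, A→F
mesh 1 [84T→25T]: ω = 1985.0000×84/25 = 6669.6000 rpm, sense flips to −
mesh 2 [25T→58T]: ω = 6669.6000×25/58 = 2874.8276 rpm, sense flips to +
mesh 3 [58T→85T]: ω = 2874.8276×58/85 = 1961.6471 rpm, sense flips to −
mesh 4 [85T→90T]: ω = 1961.6471×85/90 = 1852.6667 rpm, sense flips to +
mesh 5 [33T→25T]: ω = 1852.6667×33/25 = 2445.5200 rpm, sense flips to −
signed output speed = -2445.5200 rpm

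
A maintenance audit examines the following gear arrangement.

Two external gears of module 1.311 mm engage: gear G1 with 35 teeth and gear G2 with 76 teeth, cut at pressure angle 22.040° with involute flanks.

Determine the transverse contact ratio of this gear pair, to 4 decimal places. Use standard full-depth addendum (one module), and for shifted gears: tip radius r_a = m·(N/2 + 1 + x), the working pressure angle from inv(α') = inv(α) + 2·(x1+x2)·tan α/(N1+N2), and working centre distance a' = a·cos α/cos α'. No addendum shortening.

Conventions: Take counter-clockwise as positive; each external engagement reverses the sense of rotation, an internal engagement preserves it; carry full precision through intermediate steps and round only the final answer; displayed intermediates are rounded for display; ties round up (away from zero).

topology: single-mesh involute geometry — m = 1.311, 35T/76T pair
base radii: r_b1 = 21.265910, r_b2 = 46.177405
tip radii: r_a1 = 24.253500, r_a2 = 51.129000
no profile shift: α' = α, a' = a
action lengths: √(r_a1²−r_b1²) = 11.661617, √(r_a2²−r_b2²) = 21.950441
base pitch p_b = π·m·cos α = 3.817647
CR = (11.661617 + 21.950441 − 72.760500·sin 22.04000°)/3.817647 = 1.652433
contact ratio ≈ 1.6524

1.6524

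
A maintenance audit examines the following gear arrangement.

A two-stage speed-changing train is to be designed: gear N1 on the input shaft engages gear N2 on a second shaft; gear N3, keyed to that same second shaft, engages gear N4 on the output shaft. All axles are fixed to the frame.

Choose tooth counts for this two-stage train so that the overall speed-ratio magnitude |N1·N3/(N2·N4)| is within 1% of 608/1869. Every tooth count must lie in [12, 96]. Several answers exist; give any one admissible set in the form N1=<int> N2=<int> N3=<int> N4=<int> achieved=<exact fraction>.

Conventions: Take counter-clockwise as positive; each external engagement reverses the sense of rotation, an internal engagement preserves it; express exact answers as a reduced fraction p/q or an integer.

N1=16 N2=21 N3=38 N4=89 achieved=608/1869

class = fixed-axis compound train [2-stage, 608/1869 wanted]
target = 608/1869 in lowest terms: an exact hit needs N1·N3 = k·608 and N2·N4 = k·1869 for one integer k, every count in [12, 96]; additionally prefer no 1:1 stage (N1 ≠ N2, N3 ≠ N4)
k = 1: N1·N3 = 608 = 16·38, N2·N4 = 1869 = 21·89
achieved = 16·38/(21·89) = 608/1869; |achieved − target| = 0 ≤ 152/46725 ✓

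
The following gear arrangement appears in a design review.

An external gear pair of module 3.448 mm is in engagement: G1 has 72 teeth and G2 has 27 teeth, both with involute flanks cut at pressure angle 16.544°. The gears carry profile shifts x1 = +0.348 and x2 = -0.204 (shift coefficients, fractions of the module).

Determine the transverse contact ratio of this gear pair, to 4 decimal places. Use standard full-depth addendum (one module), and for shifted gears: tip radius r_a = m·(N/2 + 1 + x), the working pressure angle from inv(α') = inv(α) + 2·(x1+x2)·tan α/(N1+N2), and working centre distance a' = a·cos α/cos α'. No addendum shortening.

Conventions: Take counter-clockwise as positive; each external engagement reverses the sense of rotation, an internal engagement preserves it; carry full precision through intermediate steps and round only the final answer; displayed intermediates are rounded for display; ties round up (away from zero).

recognized (one external pair, fixed centres): single-mesh tooth geometry, m = 3.448, N1 = 72, N2 = 27
base radii: r_b1 = 118.989268, r_b2 = 44.620975
tip radii: r_a1 = 128.775904, r_a2 = 49.292608
inv(α') = inv(16.544°) + 2·(+0.348-0.204)·tan α/(72+27) = 0.00916588  ⇒  α' = 17.08607°
a' = a·cos α / cos α' = 170.6760·cos 16.544°/cos 17.08607° = 171.164689
action lengths: √(r_a1²−r_b1²) = 49.242133, √(r_a2²−r_b2²) = 20.945877
base pitch p_b = π·m·cos α = 10.383772
CR = (49.242133 + 20.945877 − 171.164689·sin 17.08607°)/10.383772 = 1.916303
contact ratio ≈ 1.9163

1.9163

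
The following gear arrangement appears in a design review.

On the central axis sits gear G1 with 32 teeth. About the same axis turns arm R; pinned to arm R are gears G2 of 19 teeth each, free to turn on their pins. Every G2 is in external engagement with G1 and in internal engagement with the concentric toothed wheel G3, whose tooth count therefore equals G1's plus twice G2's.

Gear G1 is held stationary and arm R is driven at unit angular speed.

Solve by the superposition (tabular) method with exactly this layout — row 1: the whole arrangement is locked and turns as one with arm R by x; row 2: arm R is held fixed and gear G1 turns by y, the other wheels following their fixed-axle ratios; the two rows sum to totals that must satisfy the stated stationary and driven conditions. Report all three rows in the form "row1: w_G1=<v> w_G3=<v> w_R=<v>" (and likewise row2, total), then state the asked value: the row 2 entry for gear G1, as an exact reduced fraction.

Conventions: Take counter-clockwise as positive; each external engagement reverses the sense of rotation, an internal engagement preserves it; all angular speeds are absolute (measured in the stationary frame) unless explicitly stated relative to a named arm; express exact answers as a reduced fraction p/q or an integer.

row1: w_G1=1 w_G3=1 w_R=1
row2: w_G1=-1 w_G3=16/35 w_R=0
total: w_G1=0 w_G3=51/35 w_R=1
asked value: -1

topology: planetary set — G1 32T / G2 19T / G3 70T, arm = carrier (Willis)
row 1: whole set turns with the arm by x
row 2 — arm fixed, fixed-axis ratios: sun y, ring −(32/70)·y, arm 0
boundary: total ω_sun = x + y = 0 and total ω_arm = x = 1  ⇒  y = -1, x = 1
row 2 ring = −(32/70)·(-1) = 16/35
totals (row 1 + row 2): sun 1 + (-1) = 0, ring 1 + 16/35 = 51/35, arm 1 + 0 = 1
asked cell (row2, sun) = -1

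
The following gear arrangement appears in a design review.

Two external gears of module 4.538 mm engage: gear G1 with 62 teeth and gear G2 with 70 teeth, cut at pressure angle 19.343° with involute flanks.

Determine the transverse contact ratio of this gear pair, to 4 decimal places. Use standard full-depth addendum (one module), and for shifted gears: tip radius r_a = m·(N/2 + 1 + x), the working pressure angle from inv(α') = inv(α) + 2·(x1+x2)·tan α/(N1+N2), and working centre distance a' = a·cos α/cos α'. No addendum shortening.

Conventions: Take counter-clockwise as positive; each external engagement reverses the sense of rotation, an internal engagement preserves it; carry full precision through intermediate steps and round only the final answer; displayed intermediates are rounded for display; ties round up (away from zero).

1.8382

recognized (one external pair, fixed centres): single-mesh tooth geometry, m = 4.538, N1 = 62, N2 = 70
base radii: r_b1 = 132.737098, r_b2 = 149.864465
tip radii: r_a1 = 145.216000, r_a2 = 163.368000
no profile shift: α' = α, a' = a
action lengths: √(r_a1²−r_b1²) = 58.894393, √(r_a2²−r_b2²) = 65.036493
base pitch p_b = π·m·cos α = 13.451803
CR = (58.894393 + 65.036493 − 299.508000·sin 19.34300°)/13.451803 = 1.838197
contact ratio ≈ 1.8382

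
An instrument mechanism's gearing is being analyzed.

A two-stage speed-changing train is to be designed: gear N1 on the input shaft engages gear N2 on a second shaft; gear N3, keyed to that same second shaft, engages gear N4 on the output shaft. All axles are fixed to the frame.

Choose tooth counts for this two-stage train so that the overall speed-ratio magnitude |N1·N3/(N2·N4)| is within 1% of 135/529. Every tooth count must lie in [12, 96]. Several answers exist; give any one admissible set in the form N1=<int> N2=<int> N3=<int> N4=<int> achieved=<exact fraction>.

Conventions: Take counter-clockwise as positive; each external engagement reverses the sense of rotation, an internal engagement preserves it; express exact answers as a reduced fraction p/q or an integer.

N1=15 N2=23 N3=18 N4=46 achieved=135/529

2-stage fixed-axis compound train for ratio 135/529
target = 135/529 in lowest terms: an exact hit needs N1·N3 = k·135 and N2·N4 = k·529 for one integer k, every count in [12, 96]; additionally prefer no 1:1 stage (N1 ≠ N2, N3 ≠ N4)
k = 1: no 1:1-free in-range split of k·135 and k·529 into factor pairs; take k = 2
k = 2: N1·N3 = 270 = 15·18, N2·N4 = 1058 = 23·46
achieved = 15·18/(23·46) = 135/529; |achieved − target| = 0 ≤ 27/10580 ✓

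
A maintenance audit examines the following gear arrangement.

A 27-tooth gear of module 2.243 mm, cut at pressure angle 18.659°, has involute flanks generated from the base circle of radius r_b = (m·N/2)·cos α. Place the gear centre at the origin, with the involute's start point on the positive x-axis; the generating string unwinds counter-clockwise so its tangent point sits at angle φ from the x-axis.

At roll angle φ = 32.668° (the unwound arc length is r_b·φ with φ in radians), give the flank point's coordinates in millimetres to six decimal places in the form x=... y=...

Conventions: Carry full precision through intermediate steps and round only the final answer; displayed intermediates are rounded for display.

single-mesh involute tooth geometry (27T wheel at module 2.243)
pitch radius r_p = m·N/2 = 2.243·27/2 = 30.280500
base radius r_b = r_p·cos α = 30.280500·cos 18.659° = 28.688941
roll angle φ = 32.668° = 0.57016416 rad
x = r_b·(cos φ + φ·sin φ) = 32.979946
y = r_b·(sin φ − φ·cos φ) = 1.715570

x=32.979946 y=1.715570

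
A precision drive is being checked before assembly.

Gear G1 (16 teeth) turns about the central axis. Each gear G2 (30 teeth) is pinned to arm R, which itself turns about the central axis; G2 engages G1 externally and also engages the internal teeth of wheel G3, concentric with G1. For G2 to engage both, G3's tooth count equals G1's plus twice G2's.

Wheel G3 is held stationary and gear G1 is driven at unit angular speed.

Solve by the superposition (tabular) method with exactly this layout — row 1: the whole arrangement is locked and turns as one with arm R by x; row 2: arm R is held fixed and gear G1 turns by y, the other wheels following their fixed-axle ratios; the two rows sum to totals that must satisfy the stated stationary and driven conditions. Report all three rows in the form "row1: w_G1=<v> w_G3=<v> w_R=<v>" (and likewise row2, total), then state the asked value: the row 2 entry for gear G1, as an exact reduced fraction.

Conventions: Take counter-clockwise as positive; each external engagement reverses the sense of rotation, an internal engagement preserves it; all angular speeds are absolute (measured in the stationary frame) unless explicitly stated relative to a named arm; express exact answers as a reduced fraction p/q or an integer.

recognized (axles ride arm R): planetary set, 16/30/76 teeth
row 1 (train locked, turned with arm): all members turn x
row 2 — arm fixed, fixed-axis ratios: sun y, ring −(16/76)·y, arm 0
boundary: total ω_ring = x − (16/76)·y = 0 and total ω_sun = x + y = 1  ⇒  y = 19/23, x = 4/23
row 2 ring = −(16/76)·19/23 = -4/23
totals (row 1 + row 2): sun 4/23 + 19/23 = 1, ring 4/23 + (-4/23) = 0, arm 4/23 + 0 = 4/23
asked cell (row2, sun) = 19/23

row1: w_G1=4/23 w_G3=4/23 w_R=4/23
row2: w_G1=19/23 w_G3=-4/23 w_R=0
total: w_G1=1 w_G3=0 w_R=4/23
asked value: 19/23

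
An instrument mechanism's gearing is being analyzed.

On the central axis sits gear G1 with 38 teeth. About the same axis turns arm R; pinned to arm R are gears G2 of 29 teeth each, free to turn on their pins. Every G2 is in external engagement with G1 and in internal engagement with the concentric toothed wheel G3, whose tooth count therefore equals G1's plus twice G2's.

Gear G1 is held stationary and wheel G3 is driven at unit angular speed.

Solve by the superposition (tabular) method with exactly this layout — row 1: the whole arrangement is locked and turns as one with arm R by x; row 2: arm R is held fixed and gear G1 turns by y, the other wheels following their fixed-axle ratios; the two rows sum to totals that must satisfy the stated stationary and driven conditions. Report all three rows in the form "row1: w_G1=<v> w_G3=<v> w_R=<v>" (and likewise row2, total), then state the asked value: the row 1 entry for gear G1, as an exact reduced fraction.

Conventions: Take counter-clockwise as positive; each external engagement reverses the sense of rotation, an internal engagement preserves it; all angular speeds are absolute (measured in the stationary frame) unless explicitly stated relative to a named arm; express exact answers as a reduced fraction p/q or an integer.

row1: w_G1=48/67 w_G3=48/67 w_R=48/67
row2: w_G1=-48/67 w_G3=19/67 w_R=0
total: w_G1=0 w_G3=1 w_R=48/67
asked value: 48/67

class = planetary set [G3 = 38+2·29 = 96; Willis about the carrier]
superposition row 1 [locked train]: every member turns x
row 2 (arm held, sun turns y): ω_ring = −(38/96)·y, ω_arm = 0
boundary: total ω_sun = x + y = 0 and total ω_ring = x − (38/96)·y = 1  ⇒  y = -48/67, x = 48/67
row 2 ring = −(38/96)·(-48/67) = 19/67
totals (row 1 + row 2): sun 48/67 + (-48/67) = 0, ring 48/67 + 19/67 = 1, arm 48/67 + 0 = 48/67
asked cell (row1, sun) = 48/67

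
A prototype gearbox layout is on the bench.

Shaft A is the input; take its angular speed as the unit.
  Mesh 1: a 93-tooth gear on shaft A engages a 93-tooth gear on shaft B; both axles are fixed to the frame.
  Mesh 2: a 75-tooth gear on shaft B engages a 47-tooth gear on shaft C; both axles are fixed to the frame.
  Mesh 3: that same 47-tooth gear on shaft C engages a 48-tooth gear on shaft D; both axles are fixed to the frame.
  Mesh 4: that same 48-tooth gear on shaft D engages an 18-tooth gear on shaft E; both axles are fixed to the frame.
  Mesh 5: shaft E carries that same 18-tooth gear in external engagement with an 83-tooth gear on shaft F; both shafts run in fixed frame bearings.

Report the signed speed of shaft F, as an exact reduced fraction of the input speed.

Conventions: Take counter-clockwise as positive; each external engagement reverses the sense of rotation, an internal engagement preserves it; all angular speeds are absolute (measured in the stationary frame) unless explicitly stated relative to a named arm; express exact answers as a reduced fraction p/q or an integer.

-75/83

5-mesh fixed-axis compound train (all bearings frame-fixed)
mesh 1 [93T→93T]: |ω|/ω_in = 1×93/93 = 1, sense flips to −
mesh 2 [75T→47T]: |ω|/ω_in = 1×75/47 = 75/47, sense flips to +
mesh 3 [47T→48T]: |ω|/ω_in = (75/47)×47/48 = 25/16, sense flips to −
mesh 4 [48T→18T]: |ω|/ω_in = (25/16)×48/18 = 25/6, sense flips to +
mesh 5 [18T→83T]: |ω|/ω_in = (25/6)×18/83 = 75/83, sense flips to −
signed output speed (× input speed) = -75/83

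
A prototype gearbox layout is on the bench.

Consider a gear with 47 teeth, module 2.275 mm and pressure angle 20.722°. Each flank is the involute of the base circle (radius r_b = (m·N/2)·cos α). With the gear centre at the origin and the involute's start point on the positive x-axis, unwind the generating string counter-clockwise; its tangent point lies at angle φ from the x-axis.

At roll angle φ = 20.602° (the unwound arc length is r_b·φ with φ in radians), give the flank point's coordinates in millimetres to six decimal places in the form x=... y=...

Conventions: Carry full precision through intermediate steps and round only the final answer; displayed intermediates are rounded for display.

x=53.132745 y=0.764923

single-mesh involute tooth geometry (47T wheel at module 2.275)
pitch radius r_p = m·N/2 = 2.275·47/2 = 53.462500
base radius r_b = r_p·cos α = 53.462500·cos 20.722° = 50.003917
roll angle φ = 20.602° = 0.35957273 rad
x = r_b·(cos φ + φ·sin φ) = 53.132745
y = r_b·(sin φ − φ·cos φ) = 0.764923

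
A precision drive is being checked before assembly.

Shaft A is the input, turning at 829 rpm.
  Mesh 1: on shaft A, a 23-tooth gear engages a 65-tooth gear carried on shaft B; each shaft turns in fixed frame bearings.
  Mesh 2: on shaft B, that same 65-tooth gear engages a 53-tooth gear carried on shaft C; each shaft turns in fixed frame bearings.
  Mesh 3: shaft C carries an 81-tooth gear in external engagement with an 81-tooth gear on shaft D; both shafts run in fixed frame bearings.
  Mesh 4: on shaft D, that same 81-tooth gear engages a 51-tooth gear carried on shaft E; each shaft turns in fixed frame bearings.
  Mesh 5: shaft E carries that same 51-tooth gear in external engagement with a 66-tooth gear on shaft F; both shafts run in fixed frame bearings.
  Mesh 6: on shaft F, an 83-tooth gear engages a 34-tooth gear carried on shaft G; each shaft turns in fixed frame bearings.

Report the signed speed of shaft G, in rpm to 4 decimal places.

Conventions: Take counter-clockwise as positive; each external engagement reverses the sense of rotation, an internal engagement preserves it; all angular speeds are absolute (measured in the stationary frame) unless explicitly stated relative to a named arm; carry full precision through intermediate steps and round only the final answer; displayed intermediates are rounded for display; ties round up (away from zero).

+1077.8213 rpm

class = fixed-axis compound train [6 meshes; 6 ratios multiply, 6 sense flips]
mesh 1 [23T→65T]: ω = 829.0000×23/65 = 293.3385 rpm, sense flips to −
mesh 2 [65T→53T]: ω = 293.3385×65/53 = 359.7547 rpm, sense flips to +
mesh 3 [81T→81T]: ω = 359.7547×81/81 = 359.7547 rpm, sense flips to −
mesh 4 [81T→51T]: ω = 359.7547×81/51 = 571.3751 rpm, sense flips to +
mesh 5 [51T→66T]: ω = 571.3751×51/66 = 441.5172 rpm, sense flips to −
mesh 6 [83T→34T]: ω = 441.5172×83/34 = 1077.8213 rpm, sense flips to +
signed output speed = +1077.8213 rpm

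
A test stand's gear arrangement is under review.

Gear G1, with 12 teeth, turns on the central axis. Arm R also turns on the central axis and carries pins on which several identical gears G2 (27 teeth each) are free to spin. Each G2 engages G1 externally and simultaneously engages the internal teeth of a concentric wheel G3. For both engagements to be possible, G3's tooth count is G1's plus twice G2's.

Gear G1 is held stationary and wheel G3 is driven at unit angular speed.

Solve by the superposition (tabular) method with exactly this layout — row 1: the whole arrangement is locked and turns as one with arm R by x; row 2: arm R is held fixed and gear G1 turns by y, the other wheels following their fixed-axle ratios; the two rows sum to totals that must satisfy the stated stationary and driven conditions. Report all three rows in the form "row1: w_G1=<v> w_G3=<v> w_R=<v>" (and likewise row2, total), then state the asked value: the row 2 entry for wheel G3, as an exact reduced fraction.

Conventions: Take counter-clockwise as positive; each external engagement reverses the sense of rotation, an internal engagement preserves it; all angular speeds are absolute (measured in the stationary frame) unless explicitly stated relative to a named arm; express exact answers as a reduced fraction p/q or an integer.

planetary set (12T centre, 27T on arm, 66T internal) — Willis relation
row 1: whole set turns with the arm by x
superposition row 2 [arm held]: sun y, ring −(12/66)·y, arm 0
boundary: total ω_sun = x + y = 0 and total ω_ring = x − (12/66)·y = 1  ⇒  y = -11/13, x = 11/13
row 2 ring = −(12/66)·(-11/13) = 2/13
totals (row 1 + row 2): sun 11/13 + (-11/13) = 0, ring 11/13 + 2/13 = 1, arm 11/13 + 0 = 11/13
asked cell (row2, ring) = 2/13

row1: w_G1=11/13 w_G3=11/13 w_R=11/13
row2: w_G1=-11/13 w_G3=2/13 w_R=0
total: w_G1=0 w_G3=1 w_R=11/13
asked value: 2/13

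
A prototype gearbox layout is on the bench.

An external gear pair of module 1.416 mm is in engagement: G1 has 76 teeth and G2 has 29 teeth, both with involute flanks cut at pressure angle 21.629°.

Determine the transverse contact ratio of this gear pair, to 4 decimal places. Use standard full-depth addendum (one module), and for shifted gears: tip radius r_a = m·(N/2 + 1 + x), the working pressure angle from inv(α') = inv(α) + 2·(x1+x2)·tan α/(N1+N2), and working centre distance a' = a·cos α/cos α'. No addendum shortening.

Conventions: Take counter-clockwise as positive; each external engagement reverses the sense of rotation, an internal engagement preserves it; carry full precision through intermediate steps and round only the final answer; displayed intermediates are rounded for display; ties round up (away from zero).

1.6538

class = single-mesh tooth geometry [involute pair 76T × 29T, m = 1.416]
base radii: r_b1 = 50.019381, r_b2 = 19.086343
tip radii: r_a1 = 55.224000, r_a2 = 21.948000
no profile shift: α' = α, a' = a
action lengths: √(r_a1²−r_b1²) = 23.404096, √(r_a2²−r_b2²) = 10.836338
base pitch p_b = π·m·cos α = 4.135277
CR = (23.404096 + 10.836338 − 74.340000·sin 21.62900°)/4.135277 = 1.653837
contact ratio ≈ 1.6538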